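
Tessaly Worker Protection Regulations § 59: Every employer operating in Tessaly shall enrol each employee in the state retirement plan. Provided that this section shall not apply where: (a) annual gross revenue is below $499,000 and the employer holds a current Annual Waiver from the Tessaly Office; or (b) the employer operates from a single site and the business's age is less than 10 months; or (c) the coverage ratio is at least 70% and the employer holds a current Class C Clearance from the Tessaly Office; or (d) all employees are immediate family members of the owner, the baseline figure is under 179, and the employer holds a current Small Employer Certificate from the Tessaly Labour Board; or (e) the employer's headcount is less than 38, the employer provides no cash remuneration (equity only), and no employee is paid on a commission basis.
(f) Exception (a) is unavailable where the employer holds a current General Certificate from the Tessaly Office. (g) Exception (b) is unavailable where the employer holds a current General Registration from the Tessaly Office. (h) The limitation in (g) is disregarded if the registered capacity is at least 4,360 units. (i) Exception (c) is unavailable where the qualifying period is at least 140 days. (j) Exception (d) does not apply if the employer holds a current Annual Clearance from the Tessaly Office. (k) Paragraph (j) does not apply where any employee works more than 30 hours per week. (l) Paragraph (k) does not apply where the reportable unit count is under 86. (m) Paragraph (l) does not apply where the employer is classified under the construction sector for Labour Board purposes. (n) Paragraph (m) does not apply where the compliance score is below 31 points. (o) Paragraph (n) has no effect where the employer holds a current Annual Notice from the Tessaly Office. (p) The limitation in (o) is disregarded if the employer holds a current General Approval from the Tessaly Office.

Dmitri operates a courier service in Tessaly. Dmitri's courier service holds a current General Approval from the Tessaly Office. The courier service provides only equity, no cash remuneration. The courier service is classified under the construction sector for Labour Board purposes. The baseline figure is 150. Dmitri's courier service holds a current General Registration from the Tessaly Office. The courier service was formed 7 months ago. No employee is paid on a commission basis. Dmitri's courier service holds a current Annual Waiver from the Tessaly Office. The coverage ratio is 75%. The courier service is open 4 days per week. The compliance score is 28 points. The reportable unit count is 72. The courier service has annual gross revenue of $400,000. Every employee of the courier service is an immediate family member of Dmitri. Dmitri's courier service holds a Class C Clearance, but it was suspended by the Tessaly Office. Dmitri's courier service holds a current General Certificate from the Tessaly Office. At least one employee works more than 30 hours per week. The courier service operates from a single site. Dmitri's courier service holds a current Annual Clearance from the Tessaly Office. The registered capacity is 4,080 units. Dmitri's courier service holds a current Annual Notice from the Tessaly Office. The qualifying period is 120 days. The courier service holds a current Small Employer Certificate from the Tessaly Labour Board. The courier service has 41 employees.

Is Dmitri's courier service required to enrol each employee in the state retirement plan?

All of (a)'s requirements are met (annual gross revenue is $400,000, below the $499,000 limit; a current Annual Waiver is held). But: (f) applies — a current General Certificate is held. (a) is therefore removed.
Exception (b)'s conditions are all satisfied: the employer operates from a single site; the business's age is 7 months, less than the 10 months limit. Turning to paragraphs (g)–(h): (g) applies — a current General Registration is held. (h), which would lift (g), does not operate here — the registered capacity is 4,080 units, short of 4,360 units. (b) is therefore removed.
Exception (c) does not apply: no current Class C Clearance is held.
Exception (d) is satisfied on its face — every employee is an immediate family member; the baseline figure is 150, under the 179 limit; a current Small Employer Certificate is held. But applying paragraphs (j)–(p): (j) operates against (d): a current Annual Clearance is held. (k) would limit (j) — at least one employee exceeds 30 hours/week — but (l) sets (k) aside: (l) applies — the reportable unit count is 72, under the 86 limit. (m) would limit (l) — the courier service is classified under the construction sector — but (n) sets (m) aside: (n) operates against (m): the compliance score is 28 points, below the 31 points limit. (o) applies (a current Annual Notice is held), but is set aside by (p): (p) is triggered — a current General Approval is held. So (d) is unavailable.
Exception (e) does not apply: the employer's headcount is 41, not less than 38.
None of the exceptions is available; § 59 applies in full.

Yes — Dmitri's courier service must enrol each employee in the state retirement plan.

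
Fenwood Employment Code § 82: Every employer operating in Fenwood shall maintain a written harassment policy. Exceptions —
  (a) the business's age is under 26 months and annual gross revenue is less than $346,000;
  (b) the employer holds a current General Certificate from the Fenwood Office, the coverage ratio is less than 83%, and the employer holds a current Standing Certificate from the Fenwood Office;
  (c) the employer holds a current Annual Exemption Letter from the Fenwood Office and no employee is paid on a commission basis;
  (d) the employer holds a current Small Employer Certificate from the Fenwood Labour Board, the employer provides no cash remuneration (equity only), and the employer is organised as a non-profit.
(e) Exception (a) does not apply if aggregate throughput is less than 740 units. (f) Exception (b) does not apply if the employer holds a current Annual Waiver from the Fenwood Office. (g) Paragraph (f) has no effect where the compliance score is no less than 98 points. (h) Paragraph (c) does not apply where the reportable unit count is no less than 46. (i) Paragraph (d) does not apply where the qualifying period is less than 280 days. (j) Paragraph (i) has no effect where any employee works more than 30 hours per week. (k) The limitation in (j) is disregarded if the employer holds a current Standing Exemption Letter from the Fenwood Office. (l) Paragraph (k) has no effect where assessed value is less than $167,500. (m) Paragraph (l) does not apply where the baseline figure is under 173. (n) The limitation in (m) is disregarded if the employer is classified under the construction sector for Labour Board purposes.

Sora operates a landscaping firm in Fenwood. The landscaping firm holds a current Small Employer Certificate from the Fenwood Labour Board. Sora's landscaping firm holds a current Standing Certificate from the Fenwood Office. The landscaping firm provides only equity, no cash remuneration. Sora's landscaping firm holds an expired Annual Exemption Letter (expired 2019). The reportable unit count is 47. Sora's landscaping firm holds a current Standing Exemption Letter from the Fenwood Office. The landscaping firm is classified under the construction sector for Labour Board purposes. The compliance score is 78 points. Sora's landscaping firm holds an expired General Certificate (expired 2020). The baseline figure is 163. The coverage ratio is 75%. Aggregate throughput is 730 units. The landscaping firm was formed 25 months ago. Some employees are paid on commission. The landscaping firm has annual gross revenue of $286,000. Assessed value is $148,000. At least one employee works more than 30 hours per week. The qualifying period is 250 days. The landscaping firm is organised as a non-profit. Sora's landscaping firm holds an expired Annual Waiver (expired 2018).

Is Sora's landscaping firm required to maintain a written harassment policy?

Exception (a)'s conditions are all satisfied: the business's age is 25 months, under the 26 months limit; annual gross revenue is $286,000, less than the $346,000 limit. Turning to paragraph (e): (e) operates against (a): aggregate throughput is 730 units, less than the 740 units limit. (a) is therefore removed.
Exception (b) fails — there is no General Certificate in force.
Exception (c) fails — no current Annual Exemption Letter is held.
Exception (d) is satisfied on its face — a current Small Employer Certificate is held; remuneration is equity-only; the employer is a non-profit. Under paragraphs (i)–(n): (i) is engaged (the qualifying period is 250 days, less than the 280 days limit), but is overridden by (j): (j) is triggered — at least one employee exceeds 30 hours/week. (k) would limit (j) — a current Standing Exemption Letter is held — but (l) sets (k) aside: (l) operates — assessed value is $148,000, less than the $167,500 limit. (m) would limit (l) — the baseline figure is 163, under the 173 limit — but (n) sets (m) aside: (n) applies — the landscaping firm is classified under the construction sector. So (d) applies.

No — exception (d) applies; Sora's landscaping firm is not required to maintain a written harassment policy.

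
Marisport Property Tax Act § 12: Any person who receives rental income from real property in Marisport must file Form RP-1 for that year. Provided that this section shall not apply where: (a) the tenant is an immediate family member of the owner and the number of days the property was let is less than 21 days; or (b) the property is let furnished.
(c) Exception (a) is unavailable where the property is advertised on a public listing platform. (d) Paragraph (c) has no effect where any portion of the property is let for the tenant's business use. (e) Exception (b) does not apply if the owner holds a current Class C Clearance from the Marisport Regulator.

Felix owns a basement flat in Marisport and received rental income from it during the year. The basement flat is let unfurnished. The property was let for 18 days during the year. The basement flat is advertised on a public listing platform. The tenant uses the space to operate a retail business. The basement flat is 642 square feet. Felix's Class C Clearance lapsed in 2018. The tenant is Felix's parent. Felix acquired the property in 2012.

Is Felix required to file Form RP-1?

No — exception (a) applies; Felix is not required to file Form RP-1.

Exception (a) is satisfied on its face — the tenant is an immediate family member; the number of days the property was let is 18 days, less than the 21 days limit. Under paragraphs (c)–(d): (c) is engaged (the property is publicly advertised), but is itself disapplied by (d): (d) operates against (c): the space is let for business use. Exception (a) stands.
Exception (b) fails — the property is let unfurnished.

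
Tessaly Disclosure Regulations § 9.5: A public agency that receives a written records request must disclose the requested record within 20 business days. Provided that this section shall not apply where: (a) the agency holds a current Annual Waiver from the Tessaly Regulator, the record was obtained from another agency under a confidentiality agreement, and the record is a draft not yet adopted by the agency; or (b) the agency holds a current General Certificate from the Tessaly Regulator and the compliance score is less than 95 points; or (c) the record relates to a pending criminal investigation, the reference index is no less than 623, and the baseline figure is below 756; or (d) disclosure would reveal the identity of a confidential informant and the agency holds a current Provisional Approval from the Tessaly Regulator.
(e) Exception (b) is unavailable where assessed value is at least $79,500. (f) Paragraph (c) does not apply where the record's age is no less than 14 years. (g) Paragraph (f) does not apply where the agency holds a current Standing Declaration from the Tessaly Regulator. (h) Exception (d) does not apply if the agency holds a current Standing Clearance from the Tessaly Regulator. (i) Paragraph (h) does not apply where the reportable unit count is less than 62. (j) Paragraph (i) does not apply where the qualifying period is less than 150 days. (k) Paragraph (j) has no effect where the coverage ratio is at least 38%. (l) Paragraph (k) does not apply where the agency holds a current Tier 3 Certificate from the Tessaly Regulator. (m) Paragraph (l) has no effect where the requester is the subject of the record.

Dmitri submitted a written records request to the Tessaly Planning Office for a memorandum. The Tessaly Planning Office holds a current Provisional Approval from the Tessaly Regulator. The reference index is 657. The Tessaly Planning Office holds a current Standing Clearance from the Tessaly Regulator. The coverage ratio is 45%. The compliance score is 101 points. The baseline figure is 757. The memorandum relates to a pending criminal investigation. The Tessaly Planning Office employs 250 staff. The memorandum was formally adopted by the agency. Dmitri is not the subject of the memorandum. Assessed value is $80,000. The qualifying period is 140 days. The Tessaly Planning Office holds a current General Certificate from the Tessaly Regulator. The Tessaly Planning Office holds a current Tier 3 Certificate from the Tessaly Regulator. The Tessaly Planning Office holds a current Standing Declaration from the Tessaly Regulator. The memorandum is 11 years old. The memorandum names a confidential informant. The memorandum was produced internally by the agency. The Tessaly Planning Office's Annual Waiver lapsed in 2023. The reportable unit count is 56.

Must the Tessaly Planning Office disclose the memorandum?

Yes — the Tessaly Planning Office must disclose the memorandum.

Exception (a) does not apply: there is no Annual Waiver in force.
Exception (b) does not apply: the compliance score is 101 points, not less than 95 points.
Exception (c) does not apply: the baseline figure is 757, not below 756.
Exception (d)'s conditions are all satisfied: the memorandum names a confidential informant; a current Provisional Approval is held. However, paragraphs (h)–(m) must be considered: (h) operates against (d): a current Standing Clearance is held. (i) would limit (h) — the reportable unit count is 56, less than the 62 limit — but (j) sets (i) aside: (j) operates against (i): the qualifying period is 140 days, less than the 150 days limit. (k) is engaged (the coverage ratio is 45%, meeting the 38% threshold), but is itself disapplied by (l): (l) operates against (k): a current Tier 3 Certificate is held. (m), which would lift (l), does not operate here — Dmitri is not the subject of the memorandum. So (d) is unavailable.
No exception displaces § 9.5.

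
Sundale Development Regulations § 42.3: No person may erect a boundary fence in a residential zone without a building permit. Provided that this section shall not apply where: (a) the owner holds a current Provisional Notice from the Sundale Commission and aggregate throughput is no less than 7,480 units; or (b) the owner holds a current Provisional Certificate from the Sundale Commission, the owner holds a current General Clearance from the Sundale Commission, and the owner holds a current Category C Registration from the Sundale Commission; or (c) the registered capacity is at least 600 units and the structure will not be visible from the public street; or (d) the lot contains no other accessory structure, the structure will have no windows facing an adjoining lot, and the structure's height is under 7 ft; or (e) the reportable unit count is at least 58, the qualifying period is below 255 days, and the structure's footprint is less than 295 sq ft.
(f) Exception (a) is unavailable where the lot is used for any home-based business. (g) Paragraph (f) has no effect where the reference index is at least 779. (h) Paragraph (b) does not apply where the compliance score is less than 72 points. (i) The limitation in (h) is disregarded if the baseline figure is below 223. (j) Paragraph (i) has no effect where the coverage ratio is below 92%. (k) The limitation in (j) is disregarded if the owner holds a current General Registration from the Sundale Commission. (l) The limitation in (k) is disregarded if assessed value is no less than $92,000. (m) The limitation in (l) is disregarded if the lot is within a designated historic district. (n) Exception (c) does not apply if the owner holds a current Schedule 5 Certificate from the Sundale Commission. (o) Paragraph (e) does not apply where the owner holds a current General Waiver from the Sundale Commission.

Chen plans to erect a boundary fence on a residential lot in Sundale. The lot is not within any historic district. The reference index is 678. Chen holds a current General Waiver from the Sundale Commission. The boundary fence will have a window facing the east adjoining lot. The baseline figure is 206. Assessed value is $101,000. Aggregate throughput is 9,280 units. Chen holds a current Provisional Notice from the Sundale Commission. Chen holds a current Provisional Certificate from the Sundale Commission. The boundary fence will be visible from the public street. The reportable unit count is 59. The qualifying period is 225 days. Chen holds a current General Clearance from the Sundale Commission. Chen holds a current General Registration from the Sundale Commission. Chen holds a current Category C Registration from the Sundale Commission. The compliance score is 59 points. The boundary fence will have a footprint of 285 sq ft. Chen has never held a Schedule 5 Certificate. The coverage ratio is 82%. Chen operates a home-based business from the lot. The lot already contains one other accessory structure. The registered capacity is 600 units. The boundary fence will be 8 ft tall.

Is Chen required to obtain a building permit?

Exception (a) is satisfied on its face — a current Provisional Notice is held; aggregate throughput is 9,280 units, meeting the 7,480 units threshold. Turning to paragraphs (f)–(g): (f) applies — a home-based business operates on the lot. (g), which would lift (f), is not engaged — the reference index is 678, short of 779. (a) is therefore removed.
Exception (b) is satisfied on its face — a current Provisional Certificate is held; a current General Clearance is held; a current Category C Registration is held. However, paragraphs (h)–(m) must be considered: (h) operates against (b): the compliance score is 59 points, less than the 72 points limit. (i) is triggered (the baseline figure is 206, below the 223 limit), but is overridden by (j): (j) is triggered — the coverage ratio is 82%, below the 92% limit. (k) would limit (j) — a current General Registration is held — but (l) sets (k) aside: (l) operates against (k): assessed value is $101,000, meeting the $92,000 threshold. (m), which would lift (l), is not triggered — the lot is not in a historic district. (b) is therefore removed.
Exception (c) fails — the structure will be visible from the street.
Exception (d) does not apply: the lot already has another accessory structure.
Exception (e)'s conditions are all satisfied: the reportable unit count is 59, meeting the 58 threshold; the qualifying period is 225 days, below the 255 days limit; the structure's footprint is 285 sq ft, less than the 295 sq ft limit. Turning to paragraph (o): (o) operates against (e): a current General Waiver is held. Exception (e) does not apply.
No exception is made out. Chen falls within the general rule.

Yes — Chen must obtain a building permit.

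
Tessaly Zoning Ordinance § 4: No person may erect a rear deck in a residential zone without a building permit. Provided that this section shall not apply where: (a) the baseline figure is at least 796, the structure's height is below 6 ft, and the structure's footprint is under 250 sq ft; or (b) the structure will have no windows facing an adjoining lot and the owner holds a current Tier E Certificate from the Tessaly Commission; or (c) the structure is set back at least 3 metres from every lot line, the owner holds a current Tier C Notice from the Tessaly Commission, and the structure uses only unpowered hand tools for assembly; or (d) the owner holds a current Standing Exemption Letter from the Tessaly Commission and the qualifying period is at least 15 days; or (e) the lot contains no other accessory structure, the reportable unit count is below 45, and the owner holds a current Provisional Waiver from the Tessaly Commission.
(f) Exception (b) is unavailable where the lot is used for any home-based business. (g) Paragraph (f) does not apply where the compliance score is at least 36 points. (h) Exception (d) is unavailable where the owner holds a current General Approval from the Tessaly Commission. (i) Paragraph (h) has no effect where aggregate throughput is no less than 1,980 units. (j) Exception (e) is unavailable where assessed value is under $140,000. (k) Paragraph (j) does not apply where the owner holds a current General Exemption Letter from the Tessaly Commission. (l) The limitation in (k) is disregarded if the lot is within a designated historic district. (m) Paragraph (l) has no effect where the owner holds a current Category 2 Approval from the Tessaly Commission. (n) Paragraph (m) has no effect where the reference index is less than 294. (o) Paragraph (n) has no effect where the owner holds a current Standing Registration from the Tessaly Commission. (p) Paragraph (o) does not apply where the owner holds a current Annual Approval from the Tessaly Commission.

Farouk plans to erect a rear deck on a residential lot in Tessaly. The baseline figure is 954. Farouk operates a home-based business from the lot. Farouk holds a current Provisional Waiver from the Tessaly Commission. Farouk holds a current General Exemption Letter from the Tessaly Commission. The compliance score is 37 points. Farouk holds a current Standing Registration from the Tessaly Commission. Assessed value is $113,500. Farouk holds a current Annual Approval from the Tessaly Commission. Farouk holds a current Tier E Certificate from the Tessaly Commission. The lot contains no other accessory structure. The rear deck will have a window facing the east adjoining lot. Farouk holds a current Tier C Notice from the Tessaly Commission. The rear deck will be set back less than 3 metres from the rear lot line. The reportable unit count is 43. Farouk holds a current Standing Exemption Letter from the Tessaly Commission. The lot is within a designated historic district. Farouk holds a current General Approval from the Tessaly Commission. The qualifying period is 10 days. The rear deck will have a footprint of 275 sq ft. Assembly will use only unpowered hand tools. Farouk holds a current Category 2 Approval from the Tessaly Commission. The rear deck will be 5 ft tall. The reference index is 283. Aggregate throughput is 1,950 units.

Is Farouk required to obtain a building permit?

Yes — Farouk must obtain a building permit.

Exception (a) requires that the structure's footprint is under 250 sq ft; but the structure's footprint is 275 sq ft, not under 250 sq ft, so (a) is unavailable.
Exception (b) does not apply: a window faces an adjoining lot.
Exception (c) requires that the structure is set back at least 3 metres from every lot line; but the rear setback is under 3 m, so (c) is unavailable.
Exception (d) fails — the qualifying period is 10 days, short of 15 days.
All of (e)'s requirements are met (the lot has no other accessory structure; the reportable unit count is 43, below the 45 limit; a current Provisional Waiver is held). Turning to paragraphs (j)–(p): (j) operates against (e): assessed value is $113,500, under the $140,000 limit. (k) would limit (j) — a current General Exemption Letter is held — but (l) sets (k) aside: (l) operates against (k): the lot is in a historic district. (m) would limit (l) — a current Category 2 Approval is held — but (n) sets (m) aside: (n) operates against (m): the reference index is 283, less than the 294 limit. (o) is engaged (a current Standing Registration is held), but yields to (p): (p) applies — a current Annual Approval is held. So (e) is unavailable.
No exception is made out. Farouk falls within the general rule.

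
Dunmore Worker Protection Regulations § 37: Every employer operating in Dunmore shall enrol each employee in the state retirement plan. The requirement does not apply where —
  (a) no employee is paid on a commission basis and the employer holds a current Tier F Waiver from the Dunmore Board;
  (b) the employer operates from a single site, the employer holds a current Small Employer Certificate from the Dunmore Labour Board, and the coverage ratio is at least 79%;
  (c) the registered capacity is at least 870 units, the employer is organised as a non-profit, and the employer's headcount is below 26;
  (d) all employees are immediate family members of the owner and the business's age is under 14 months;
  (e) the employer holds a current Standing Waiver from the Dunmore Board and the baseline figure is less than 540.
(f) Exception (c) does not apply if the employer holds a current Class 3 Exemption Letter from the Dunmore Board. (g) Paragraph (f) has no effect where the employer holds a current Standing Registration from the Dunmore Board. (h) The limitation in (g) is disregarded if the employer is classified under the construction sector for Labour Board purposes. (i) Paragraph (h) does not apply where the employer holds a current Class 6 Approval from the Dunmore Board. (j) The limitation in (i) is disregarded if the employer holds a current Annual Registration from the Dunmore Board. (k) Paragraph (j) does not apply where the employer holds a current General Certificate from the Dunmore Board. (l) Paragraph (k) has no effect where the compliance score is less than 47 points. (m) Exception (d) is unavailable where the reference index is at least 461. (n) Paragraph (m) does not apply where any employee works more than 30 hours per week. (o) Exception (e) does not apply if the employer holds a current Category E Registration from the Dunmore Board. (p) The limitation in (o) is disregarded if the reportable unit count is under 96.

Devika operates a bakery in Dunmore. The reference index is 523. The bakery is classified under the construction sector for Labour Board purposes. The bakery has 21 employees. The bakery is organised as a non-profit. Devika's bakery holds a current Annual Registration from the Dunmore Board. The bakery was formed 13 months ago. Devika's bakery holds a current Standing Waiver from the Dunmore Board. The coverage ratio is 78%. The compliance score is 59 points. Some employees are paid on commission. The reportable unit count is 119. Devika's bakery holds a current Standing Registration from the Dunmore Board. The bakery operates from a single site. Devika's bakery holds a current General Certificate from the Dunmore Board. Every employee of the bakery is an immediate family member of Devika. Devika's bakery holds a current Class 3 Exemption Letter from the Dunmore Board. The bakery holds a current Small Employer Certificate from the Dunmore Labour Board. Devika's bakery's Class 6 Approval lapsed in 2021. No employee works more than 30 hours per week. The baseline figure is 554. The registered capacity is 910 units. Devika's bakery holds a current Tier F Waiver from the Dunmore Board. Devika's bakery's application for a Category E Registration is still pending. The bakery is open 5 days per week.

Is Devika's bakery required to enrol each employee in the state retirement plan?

Exception (a) fails — some employees are paid on commission.
Exception (b) fails — the coverage ratio is 78%, short of 79%.
All of (c)'s requirements are met (the registered capacity is 910 units, meeting the 870 units threshold; the employer is a non-profit; the employer's headcount is 21, below the 26 limit). But applying paragraphs (f)–(l): (f) is triggered — a current Class 3 Exemption Letter is held. (g) would limit (f) — a current Standing Registration is held — but (h) sets (g) aside: (h) operates against (g): the bakery is classified under the construction sector. (i) is not engaged (no current Class 6 Approval is held), so (h) stands. (c) is therefore removed.
All of (d)'s requirements are met (every employee is an immediate family member; the business's age is 13 months, under the 14 months limit). But applying paragraphs (m)–(n): (m) operates against (d): the reference index is 523, meeting the 461 threshold. (n), which would lift (m), is inapplicable — no employee exceeds 30 hours/week. Exception (d) does not apply.
Exception (e) fails — the baseline figure is 554, not less than 540.
Every exception is unavailable, so the rule governs.

Yes — Devika's bakery must enrol each employee in the state retirement plan.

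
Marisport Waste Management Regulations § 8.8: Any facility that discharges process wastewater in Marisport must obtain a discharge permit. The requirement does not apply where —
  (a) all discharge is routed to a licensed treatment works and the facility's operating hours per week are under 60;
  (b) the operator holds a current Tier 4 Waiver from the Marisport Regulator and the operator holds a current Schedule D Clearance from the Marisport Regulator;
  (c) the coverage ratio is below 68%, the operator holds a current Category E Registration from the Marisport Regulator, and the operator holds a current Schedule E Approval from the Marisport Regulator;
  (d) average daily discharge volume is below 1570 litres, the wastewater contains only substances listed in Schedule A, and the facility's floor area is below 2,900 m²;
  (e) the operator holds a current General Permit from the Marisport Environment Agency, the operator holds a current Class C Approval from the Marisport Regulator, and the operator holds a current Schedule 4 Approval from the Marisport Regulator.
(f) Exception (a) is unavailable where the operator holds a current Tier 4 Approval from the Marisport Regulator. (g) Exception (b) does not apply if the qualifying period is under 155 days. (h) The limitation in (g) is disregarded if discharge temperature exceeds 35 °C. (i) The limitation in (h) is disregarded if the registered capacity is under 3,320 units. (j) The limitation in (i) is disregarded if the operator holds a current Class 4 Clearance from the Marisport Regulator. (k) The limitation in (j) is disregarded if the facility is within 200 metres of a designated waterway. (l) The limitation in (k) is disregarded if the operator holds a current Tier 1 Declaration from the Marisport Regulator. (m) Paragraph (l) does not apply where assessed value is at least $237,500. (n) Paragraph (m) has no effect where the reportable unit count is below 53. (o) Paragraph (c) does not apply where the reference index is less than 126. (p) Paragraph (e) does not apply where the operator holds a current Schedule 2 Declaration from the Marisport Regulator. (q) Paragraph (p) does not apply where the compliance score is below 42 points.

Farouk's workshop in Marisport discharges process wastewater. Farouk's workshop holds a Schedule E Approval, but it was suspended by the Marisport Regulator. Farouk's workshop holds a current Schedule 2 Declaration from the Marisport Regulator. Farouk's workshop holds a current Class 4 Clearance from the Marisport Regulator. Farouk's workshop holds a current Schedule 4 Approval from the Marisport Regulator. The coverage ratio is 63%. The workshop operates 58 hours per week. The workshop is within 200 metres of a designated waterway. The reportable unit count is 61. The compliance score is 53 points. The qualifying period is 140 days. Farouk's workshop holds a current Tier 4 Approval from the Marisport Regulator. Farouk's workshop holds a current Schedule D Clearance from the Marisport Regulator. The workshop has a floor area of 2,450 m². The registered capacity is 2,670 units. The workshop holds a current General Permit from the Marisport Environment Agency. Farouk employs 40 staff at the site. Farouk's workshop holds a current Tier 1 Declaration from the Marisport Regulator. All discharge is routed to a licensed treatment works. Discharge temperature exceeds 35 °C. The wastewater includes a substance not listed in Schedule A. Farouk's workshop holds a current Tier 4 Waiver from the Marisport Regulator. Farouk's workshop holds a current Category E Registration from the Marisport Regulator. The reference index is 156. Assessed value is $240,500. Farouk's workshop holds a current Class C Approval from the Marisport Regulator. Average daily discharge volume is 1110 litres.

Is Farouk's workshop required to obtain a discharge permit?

Yes — Farouk's workshop must obtain a discharge permit.

Exception (a)'s conditions are all satisfied: discharge is routed to a licensed treatment works; the facility's operating hours per week are 58, under the 60 limit. But: (f) is triggered — a current Tier 4 Approval is held. Exception (a) does not apply.
Exception (b)'s conditions are all satisfied: a current Tier 4 Waiver is held; a current Schedule D Clearance is held. But applying paragraphs (g)–(n): (g) is engaged — the qualifying period is 140 days, under the 155 days limit. (h) would limit (g) — discharge temperature exceeds 35 °C — but (i) sets (h) aside: (i) is triggered — the registered capacity is 2,670 units, under the 3,320 units limit. (j) is triggered (a current Class 4 Clearance is held), but is itself disapplied by (k): (k) is engaged — the workshop is within 200 m of a designated waterway. (l) is triggered (a current Tier 1 Declaration is held), but is itself disapplied by (m): (m) operates against (l): assessed value is $240,500, meeting the $237,500 threshold. (n), which would lift (m), is not engaged — the reportable unit count is 61, not below 53. (b) is therefore removed.
Exception (c) fails — there is no Schedule E Approval in force.
Exception (d) does not apply: the wastewater includes a non-Schedule-A substance.
Exception (e)'s conditions are all satisfied: a current General Permit is held; a current Class C Approval is held; a current Schedule 4 Approval is held. However, paragraphs (p)–(q) must be considered: (p) operates against (e): a current Schedule 2 Declaration is held. (q), which would lift (p), is inapplicable — the compliance score is 53 points, not below 42 points. Exception (e) does not apply.
No exception displaces § 8.8.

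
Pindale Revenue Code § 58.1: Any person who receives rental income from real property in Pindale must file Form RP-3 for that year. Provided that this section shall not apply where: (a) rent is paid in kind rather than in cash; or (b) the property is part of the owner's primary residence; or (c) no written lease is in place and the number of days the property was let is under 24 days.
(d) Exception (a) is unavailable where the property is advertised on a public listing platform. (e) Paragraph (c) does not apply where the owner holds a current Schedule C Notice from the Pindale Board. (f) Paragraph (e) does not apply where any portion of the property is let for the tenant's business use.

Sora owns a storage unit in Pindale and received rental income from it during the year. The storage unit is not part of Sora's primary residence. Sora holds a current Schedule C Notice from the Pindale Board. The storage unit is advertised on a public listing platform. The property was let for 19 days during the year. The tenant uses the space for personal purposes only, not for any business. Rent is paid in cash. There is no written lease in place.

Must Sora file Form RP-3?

Yes — Sora must file Form RP-3.

Exception (a) fails — rent is paid in cash.
Exception (b) fails — the storage unit is not part of the primary residence.
All of (c)'s requirements are met (there is no written lease; the number of days the property was let is 19 days, under the 24 days limit). But: (e) operates against (c): a current Schedule C Notice is held. (f), which would lift (e), is inapplicable — the space is used for personal purposes only. Exception (c) does not apply.
No exception applies. The general rule governs.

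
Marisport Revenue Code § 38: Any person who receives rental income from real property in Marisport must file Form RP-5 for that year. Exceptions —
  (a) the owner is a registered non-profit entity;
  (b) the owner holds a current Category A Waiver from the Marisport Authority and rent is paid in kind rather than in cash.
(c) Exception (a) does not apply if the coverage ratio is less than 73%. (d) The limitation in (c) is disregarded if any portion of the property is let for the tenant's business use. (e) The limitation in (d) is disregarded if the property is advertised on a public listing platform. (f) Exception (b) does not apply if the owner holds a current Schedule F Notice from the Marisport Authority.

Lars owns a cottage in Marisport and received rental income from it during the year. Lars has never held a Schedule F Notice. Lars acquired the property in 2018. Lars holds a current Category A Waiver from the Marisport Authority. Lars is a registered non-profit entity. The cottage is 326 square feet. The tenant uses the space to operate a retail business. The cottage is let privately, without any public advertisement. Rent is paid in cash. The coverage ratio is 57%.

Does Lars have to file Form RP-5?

All of (a)'s requirements are met (Lars is a registered non-profit). Under paragraphs (c)–(e): (c) would limit (a) — the coverage ratio is 57%, less than the 73% limit — but (d) sets (c) aside: (d) operates — the space is let for business use. (e) is inapplicable (the property is let privately without advertisement), so (d) stands. So (a) applies.
Exception (b) fails — rent is paid in cash.

No — exception (a) applies; Lars is not required to file Form RP-5.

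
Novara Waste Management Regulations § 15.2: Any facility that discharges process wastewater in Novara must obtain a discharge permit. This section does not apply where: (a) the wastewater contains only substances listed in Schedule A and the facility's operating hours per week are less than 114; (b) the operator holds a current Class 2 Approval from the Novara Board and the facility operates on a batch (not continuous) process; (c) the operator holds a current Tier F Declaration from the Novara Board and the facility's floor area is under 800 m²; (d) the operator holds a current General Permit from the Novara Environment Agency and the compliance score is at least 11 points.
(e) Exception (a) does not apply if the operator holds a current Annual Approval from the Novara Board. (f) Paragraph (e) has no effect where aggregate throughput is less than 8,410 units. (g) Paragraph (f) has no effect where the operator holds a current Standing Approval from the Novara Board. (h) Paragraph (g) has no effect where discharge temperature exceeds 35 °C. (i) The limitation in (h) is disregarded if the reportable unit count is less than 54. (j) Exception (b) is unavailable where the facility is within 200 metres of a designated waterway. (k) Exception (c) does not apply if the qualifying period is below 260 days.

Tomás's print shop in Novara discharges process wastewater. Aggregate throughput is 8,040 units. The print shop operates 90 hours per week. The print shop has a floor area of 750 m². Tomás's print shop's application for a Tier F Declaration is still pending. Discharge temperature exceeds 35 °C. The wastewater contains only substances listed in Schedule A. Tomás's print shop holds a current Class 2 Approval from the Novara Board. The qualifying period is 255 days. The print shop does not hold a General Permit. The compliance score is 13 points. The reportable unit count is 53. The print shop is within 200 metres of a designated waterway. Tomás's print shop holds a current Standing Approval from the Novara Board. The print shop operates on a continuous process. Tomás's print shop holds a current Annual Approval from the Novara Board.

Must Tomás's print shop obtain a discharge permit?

Yes — Tomás's print shop must obtain a discharge permit.

Exception (a)'s conditions are all satisfied: the wastewater is Schedule-A-only; the facility's operating hours per week are 90, less than the 114 limit. But: (e) is engaged — a current Annual Approval is held. (f) would limit (e) — aggregate throughput is 8,040 units, less than the 8,410 units limit — but (g) sets (f) aside: (g) operates against (f): a current Standing Approval is held. (h) would limit (g) — discharge temperature exceeds 35 °C — but (i) sets (h) aside: (i) applies — the reportable unit count is 53, less than the 54 limit. Exception (a) does not apply.
Exception (b) does not apply: the facility operates on a continuous process.
Exception (c) requires that the operator holds a current Tier F Declaration from the Novara Board; but the Tier F Declaration is not current, so (c) is unavailable.
Exception (d) requires that the operator holds a current General Permit from the Novara Environment Agency; but no General Permit is held, so (d) is unavailable.
No exception is made out. Tomás's print shop falls within the general rule.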